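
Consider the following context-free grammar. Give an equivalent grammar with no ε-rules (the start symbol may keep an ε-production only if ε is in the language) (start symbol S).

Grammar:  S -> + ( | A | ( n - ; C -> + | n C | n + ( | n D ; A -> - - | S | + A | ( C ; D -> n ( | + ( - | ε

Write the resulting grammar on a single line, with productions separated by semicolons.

S -> + ( | A | ( n -; C -> + | n C | n + ( | n D | n; A -> - - | S | + A | ( C; D -> n ( | + ( -

Nullable nonterminals: {D}.
ε ∉ L(G), so no ε-production is kept.
Add the nullable-subset variants: C → n D gives n D | n.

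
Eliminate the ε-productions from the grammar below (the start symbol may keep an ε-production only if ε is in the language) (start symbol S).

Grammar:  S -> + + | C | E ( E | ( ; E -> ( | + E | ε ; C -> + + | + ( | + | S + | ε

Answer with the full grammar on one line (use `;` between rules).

The nullable symbols are {C, E, S}.
ε ∈ L(G) since S is nullable, so keep S → ε.
Expand every rule over subsets of its nullable positions: S → E ( E gives E ( E | E ( | ( E | (. E → + E gives + E | +.

S -> + + | C | E ( E | E ( | ( E | ( | ε; E -> ( | + E | +; C -> + + | + ( | + | S +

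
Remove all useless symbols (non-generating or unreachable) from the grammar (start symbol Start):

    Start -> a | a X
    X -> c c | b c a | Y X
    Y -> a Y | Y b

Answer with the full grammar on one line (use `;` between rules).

Generating nonterminals: {Start, X}.
Reachable from Start after that: {Start, X}.
Removed useless symbols: {Y} and every production mentioning them.

Start -> a | a X; X -> c c | b c a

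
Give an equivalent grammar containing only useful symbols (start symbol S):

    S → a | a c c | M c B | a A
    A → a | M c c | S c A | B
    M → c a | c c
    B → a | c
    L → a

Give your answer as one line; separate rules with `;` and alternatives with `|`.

S → a | a c c | M c B | a A; A → a | M c c | S c A | B; M → c a | c c; B → a | c

Generating nonterminals: {A, B, L, M, S}.
Reachable from S after that: {A, B, M, S}.
Removed useless symbols: {L} and every production mentioning them.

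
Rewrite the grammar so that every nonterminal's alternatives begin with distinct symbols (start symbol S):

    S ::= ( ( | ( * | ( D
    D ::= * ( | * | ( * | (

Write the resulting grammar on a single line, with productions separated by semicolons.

S has alternatives sharing prefix '(': factor to S → ( S' with S' → ( | * | D.
D has alternatives sharing prefix '*': factor to D → * D' with D' → ( | ε.
D has alternatives sharing prefix '(': factor to D → ( D'' with D'' → * | ε.

S ::= ( S'; D ::= * D' | ( D''; S' ::= ( | * | D; D' ::= ( | ε; D'' ::= * | ε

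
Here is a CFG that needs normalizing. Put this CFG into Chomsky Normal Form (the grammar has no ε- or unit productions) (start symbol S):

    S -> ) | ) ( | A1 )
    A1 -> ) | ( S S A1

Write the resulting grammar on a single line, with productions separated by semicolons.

S -> ) | X1 X2 | A1 X1; A1 -> ) | X2 Y1; X1 -> ); X2 -> (; Y1 -> S Y2; Y2 -> S A1

Introduce a nonterminal for each terminal appearing in a rule of length ≥ 2: X1 → ), X2 → (.
Binarize each right-hand side of length ≥ 3 by chaining fresh nonterminals (Y1, Y2, …): affected rules were A1 → X2 S S A1.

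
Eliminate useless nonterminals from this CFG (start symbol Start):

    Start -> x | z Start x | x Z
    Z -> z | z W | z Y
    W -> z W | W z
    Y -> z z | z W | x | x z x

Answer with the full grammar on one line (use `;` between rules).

Start -> x | z Start x | x Z; Z -> z | z Y; Y -> z z | x | x z x

Generating nonterminals: {Start, Y, Z}.
Reachable from Start after that: {Start, Y, Z}.
Removed useless symbols: {W} and every production mentioning them.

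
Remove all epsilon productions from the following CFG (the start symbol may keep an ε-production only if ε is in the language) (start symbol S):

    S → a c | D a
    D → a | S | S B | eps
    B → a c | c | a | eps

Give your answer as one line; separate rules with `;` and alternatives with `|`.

S → a c | D a | a; D → a | S | S B; B → a c | c | a

Nullable set = {B, D}.
ε ∉ L(G), so no ε-production is kept.
For each production, add variants omitting each subset of nullable occurrences: S → D a gives D a | a.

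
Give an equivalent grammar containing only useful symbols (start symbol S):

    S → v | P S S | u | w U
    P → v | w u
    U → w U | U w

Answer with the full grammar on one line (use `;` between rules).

S → v | P S S | u; P → v | w u

Generating nonterminals: {P, S}.
Reachable from S after that: {P, S}.
Removed useless symbols: {U} and every production mentioning them.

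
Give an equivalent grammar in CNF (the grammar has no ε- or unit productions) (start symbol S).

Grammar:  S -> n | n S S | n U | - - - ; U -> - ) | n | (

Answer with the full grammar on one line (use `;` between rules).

Introduce a nonterminal for each terminal appearing in a rule of length ≥ 2: X1 → n, X2 → -, X3 → ).
Binarize each right-hand side of length ≥ 3 by chaining fresh nonterminals (Y1, Y2, …): affected rules were S → X1 S S; S → X2 X2 X2.

S -> n | X1 Y1 | X1 U | X2 Y2; U -> X2 X3 | n | (; X1 -> n; X2 -> -; X3 -> ); Y1 -> S S; Y2 -> X2 X2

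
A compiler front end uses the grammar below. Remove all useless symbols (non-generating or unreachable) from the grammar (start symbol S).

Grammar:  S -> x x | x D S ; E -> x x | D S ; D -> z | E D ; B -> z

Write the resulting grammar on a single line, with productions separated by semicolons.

Generating nonterminals: {B, D, E, S}.
Reachable from S after that: {D, E, S}.
Removed useless symbols: {B} and every production mentioning them.

S -> x x | x D S; E -> x x | D S; D -> z | E D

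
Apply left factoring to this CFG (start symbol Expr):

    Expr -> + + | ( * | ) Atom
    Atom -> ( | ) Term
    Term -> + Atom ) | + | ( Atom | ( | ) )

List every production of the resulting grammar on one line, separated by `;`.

Expr -> + + | ( * | ) Atom; Atom -> ( | ) Term; Term -> ) ) | + Term1 | ( Term2; Term1 -> Atom ) | ε; Term2 -> Atom | ε

Term has alternatives sharing prefix '+': factor to Term → + Term1 with Term1 → Atom ) | ε.
Term has alternatives sharing prefix '(': factor to Term → ( Term2 with Term2 → Atom | ε.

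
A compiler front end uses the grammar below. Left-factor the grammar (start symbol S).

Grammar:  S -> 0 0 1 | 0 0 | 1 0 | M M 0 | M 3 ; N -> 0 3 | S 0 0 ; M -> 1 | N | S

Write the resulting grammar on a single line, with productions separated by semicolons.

S has alternatives sharing prefix '0 0': factor to S → 0 0 S' with S' → 1 | ε.
S has alternatives sharing prefix 'M': factor to S → M S'' with S'' → M 0 | 3.

S -> 1 0 | 0 0 S' | M S''; N -> 0 3 | S 0 0; M -> 1 | N | S; S' -> 1 | ε; S'' -> M 0 | 3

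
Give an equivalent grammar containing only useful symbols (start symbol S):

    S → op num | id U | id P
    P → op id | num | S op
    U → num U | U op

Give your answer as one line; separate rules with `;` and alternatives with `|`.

Generating nonterminals: {P, S}.
Reachable from S after that: {P, S}.
Removed useless symbols: {U} and every production mentioning them.

S → op num | id P; P → op id | num | S op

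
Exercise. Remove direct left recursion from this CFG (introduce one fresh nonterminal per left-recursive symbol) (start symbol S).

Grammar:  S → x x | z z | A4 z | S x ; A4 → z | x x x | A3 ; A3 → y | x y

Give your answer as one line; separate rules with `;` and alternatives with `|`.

S → x x S' | z z S' | A4 z S'; A4 → z | x x x | A3; A3 → y | x y; S' → x S' | ε

S is directly left-recursive.
For S: α = {x}, β = {x x, z z, A4 z}. Rewrite as S → β S' and S' → α S' | ε.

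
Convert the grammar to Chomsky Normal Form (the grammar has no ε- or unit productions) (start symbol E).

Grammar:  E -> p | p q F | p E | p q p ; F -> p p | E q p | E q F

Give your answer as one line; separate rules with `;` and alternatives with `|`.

E -> p | X1 Y1 | X1 E | X1 Y2; F -> X1 X1 | E Y3 | E Y4; X1 -> p; X2 -> q; Y1 -> X2 F; Y2 -> X2 X1; Y3 -> X2 X1; Y4 -> X2 F

Introduce a nonterminal for each terminal appearing in a rule of length ≥ 2: X1 → p, X2 → q.
Binarize each right-hand side of length ≥ 3 by chaining fresh nonterminals (Y1, Y2, …): affected rules were E → X1 X2 F; E → X1 X2 X1; F → E X2 X1; F → E X2 F.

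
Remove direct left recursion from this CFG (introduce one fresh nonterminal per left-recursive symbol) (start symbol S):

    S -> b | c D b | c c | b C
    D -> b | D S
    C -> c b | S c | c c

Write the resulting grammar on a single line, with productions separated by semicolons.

D is directly left-recursive.
For D: α = {S}, β = {b}. Rewrite as D → β D' and D' → α D' | ε.

S -> b | c D b | c c | b C; D -> b D'; C -> c b | S c | c c; D' -> S D' | ε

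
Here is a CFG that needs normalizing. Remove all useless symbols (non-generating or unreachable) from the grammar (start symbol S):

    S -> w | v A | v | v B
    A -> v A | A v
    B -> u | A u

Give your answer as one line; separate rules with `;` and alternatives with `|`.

S -> w | v | v B; B -> u

Generating nonterminals: {B, S}.
Reachable from S after that: {B, S}.
Removed useless symbols: {A} and every production mentioning them.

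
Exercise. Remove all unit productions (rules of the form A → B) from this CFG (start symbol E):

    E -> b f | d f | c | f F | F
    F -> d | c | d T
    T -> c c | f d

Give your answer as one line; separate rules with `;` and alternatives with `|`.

E -> b f | d f | c | f F | d | d T; F -> d | c | d T; T -> c c | f d

Unit pairs: E ⇒* {F}.
Replace each nonterminal's rules with the union of the non-unit rules of every nonterminal it unit-derives.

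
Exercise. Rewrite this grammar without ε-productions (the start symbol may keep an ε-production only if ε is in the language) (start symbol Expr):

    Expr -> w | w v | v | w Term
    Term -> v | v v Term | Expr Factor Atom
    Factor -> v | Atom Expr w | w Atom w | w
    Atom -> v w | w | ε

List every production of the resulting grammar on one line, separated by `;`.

Expr -> w | w v | v | w Term; Term -> v | v v Term | Expr Factor Atom | Expr Factor; Factor -> v | Atom Expr w | Expr w | w Atom w | w w | w; Atom -> v w | w

The nullable symbols are {Atom}.
ε ∉ L(G), so no ε-production is kept.
Expand every rule over subsets of its nullable positions: Term → Expr Factor Atom gives Expr Factor Atom | Expr Factor. Factor → Atom Expr w gives Atom Expr w | Expr w. Factor → w Atom w gives w Atom w | w w.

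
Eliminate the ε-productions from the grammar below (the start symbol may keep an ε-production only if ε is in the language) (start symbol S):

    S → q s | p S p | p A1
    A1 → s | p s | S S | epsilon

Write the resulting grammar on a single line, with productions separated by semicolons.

S → q s | p S p | p A1 | p; A1 → s | p s | S S

The nullable symbols are {A1}.
ε ∉ L(G), so no ε-production is kept.
Expand every rule over subsets of its nullable positions: S → p A1 gives p A1 | p.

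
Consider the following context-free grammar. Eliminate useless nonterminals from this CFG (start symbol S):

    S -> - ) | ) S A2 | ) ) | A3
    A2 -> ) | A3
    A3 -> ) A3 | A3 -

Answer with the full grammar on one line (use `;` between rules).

S -> - ) | ) S A2 | ) ); A2 -> )

Generating nonterminals: {A2, S}.
Reachable from S after that: {A2, S}.
Removed useless symbols: {A3} and every production mentioning them.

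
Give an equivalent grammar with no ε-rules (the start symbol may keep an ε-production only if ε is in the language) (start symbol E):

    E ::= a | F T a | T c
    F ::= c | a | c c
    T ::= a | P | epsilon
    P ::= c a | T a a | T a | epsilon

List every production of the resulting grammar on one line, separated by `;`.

The nullable symbols are {P, T}.
ε ∉ L(G), so no ε-production is kept.
Add the nullable-subset variants: E → F T a gives F T a | F a. E → T c gives T c | c. P → T a a gives T a a | a a. P → T a gives T a | a.

E ::= a | F T a | F a | T c | c; F ::= c | a | c c; T ::= a | P; P ::= c a | T a a | a a | T a | a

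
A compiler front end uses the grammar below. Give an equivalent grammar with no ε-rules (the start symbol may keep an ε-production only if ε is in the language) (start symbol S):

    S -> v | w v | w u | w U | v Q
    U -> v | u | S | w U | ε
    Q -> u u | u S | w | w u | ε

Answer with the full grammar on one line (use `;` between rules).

S -> v | w v | w u | w U | w | v Q; U -> v | u | S | w U | w; Q -> u u | u S | w | w u

Nullable nonterminals: {Q, U}.
ε ∉ L(G), so no ε-production is kept.
Add the nullable-subset variants: S → w U gives w U | w. U → w U gives w U | w.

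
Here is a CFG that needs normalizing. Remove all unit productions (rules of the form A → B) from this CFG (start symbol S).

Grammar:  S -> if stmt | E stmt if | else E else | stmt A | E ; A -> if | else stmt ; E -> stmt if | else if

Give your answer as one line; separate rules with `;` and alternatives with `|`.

Unit pairs: S ⇒* {E}.
For every A with A ⇒* B via unit rules, add B's non-unit alternatives to A; then delete every rule of the form X → Y.

S -> stmt if | else if | if stmt | E stmt if | else E else | stmt A; A -> if | else stmt; E -> stmt if | else if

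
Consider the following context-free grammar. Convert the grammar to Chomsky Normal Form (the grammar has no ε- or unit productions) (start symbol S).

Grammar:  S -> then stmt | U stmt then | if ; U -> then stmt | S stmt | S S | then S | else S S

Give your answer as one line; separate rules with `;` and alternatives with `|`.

S -> X1 X2 | U Y1 | if; U -> X1 X2 | S X2 | S S | X1 S | X3 Y2; X1 -> then; X2 -> stmt; X3 -> else; Y1 -> X2 X1; Y2 -> S S

Introduce a nonterminal for each terminal appearing in a rule of length ≥ 2: X1 → then, X2 → stmt, X3 → else.
Binarize each right-hand side of length ≥ 3 by chaining fresh nonterminals (Y1, Y2, …): affected rules were S → U X2 X1; U → X3 S S.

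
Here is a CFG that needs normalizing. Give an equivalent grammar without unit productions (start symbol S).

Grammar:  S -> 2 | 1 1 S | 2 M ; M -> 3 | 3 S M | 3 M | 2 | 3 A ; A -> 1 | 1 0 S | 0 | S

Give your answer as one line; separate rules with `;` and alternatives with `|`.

S -> 2 | 1 1 S | 2 M; M -> 3 | 3 S M | 3 M | 2 | 3 A; A -> 2 | 1 1 S | 2 M | 1 | 1 0 S | 0

Unit pairs: A ⇒* {S}.
Replace each nonterminal's rules with the union of the non-unit rules of every nonterminal it unit-derives.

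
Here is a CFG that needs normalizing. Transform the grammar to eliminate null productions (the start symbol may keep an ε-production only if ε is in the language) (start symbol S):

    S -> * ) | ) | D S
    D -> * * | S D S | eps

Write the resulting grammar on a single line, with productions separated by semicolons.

Nullable set = {D}.
ε ∉ L(G), so no ε-production is kept.
For each production, add variants omitting each subset of nullable occurrences: D → S D S gives S D S | S S.

S -> * ) | ) | D S; D -> * * | S D S | S S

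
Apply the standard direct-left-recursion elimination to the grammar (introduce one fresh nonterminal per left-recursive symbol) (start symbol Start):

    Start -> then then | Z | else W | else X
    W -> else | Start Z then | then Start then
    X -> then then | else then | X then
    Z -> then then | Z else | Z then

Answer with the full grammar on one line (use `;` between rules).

X, Z are directly left-recursive.
For X: α = {then}, β = {then then, else then}. Rewrite as X → β X1 and X1 → α X1 | ε.
For Z: α = {else, then}, β = {then then}. Rewrite as Z → β Z1 and Z1 → α Z1 | ε.

Start -> then then | Z | else W | else X; W -> else | Start Z then | then Start then; X -> then then X1 | else then X1; Z -> then then Z1; X1 -> then X1 | ε; Z1 -> else Z1 | then Z1 | ε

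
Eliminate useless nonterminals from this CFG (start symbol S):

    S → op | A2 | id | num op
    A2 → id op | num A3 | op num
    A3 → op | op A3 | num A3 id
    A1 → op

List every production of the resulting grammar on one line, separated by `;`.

S → op | A2 | id | num op; A2 → id op | num A3 | op num; A3 → op | op A3 | num A3 id

Generating nonterminals: {A1, A2, A3, S}.
Reachable from S after that: {A2, A3, S}.
Removed useless symbols: {A1} and every production mentioning them.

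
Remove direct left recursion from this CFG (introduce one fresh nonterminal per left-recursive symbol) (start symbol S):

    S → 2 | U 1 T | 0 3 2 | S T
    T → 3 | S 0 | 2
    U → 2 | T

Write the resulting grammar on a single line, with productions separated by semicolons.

Left recursion appears on S.
For S: α = {T}, β = {2, U 1 T, 0 3 2}. Rewrite as S → β S' and S' → α S' | ε.

S → 2 S' | U 1 T S' | 0 3 2 S'; T → 3 | S 0 | 2; U → 2 | T; S' → T S' | ε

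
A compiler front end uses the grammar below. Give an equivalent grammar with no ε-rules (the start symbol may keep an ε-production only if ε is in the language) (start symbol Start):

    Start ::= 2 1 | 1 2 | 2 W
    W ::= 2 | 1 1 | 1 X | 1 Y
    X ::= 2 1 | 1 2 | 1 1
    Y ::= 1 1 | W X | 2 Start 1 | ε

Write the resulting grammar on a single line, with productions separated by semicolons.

Start ::= 2 1 | 1 2 | 2 W; W ::= 2 | 1 1 | 1 X | 1 Y | 1; X ::= 2 1 | 1 2 | 1 1; Y ::= 1 1 | W X | 2 Start 1

Nullable nonterminals: {Y}.
ε ∉ L(G), so no ε-production is kept.
Add the nullable-subset variants: W → 1 Y gives 1 Y | 1.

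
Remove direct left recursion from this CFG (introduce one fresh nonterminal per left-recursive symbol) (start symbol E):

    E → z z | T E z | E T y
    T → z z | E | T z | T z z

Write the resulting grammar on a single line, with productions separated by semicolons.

Directly left-recursive nonterminals: E, T.
For E: α = {T y}, β = {z z, T E z}. Rewrite as E → β E' and E' → α E' | ε.
For T: α = {z, z z}, β = {z z, E}. Rewrite as T → β T' and T' → α T' | ε.

E → z z E' | T E z E'; T → z z T' | E T'; E' → T y E' | ε; T' → z T' | z z T' | ε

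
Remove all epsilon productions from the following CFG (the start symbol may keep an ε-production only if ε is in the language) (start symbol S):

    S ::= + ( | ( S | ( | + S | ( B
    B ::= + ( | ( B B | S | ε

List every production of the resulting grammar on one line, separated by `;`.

S ::= + ( | ( S | ( | + S | ( B; B ::= + ( | ( B B | ( B | ( | S

Nullable nonterminals: {B}.
ε ∉ L(G), so no ε-production is kept.
Add the nullable-subset variants: B → ( B B gives ( B B | ( B | (.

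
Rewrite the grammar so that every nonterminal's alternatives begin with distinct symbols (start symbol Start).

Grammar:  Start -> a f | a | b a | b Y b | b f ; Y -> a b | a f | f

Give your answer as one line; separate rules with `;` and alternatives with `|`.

Start -> b Start1 | a Start2; Y -> f | a Y1; Start1 -> a | Y b | f; Start2 -> f | eps; Y1 -> b | f

Start has alternatives sharing prefix 'b': factor to Start → b Start1 with Start1 → a | Y b | f.
Start has alternatives sharing prefix 'a': factor to Start → a Start2 with Start2 → f | ε.
Y has alternatives sharing prefix 'a': factor to Y → a Y1 with Y1 → b | f.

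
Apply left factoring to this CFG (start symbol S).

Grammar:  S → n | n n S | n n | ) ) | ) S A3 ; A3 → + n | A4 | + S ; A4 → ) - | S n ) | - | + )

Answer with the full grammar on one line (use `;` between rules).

S → n S' | ) S''; A3 → A4 | + A3'; A4 → ) - | S n ) | - | + ); S' → ε | n S'''; S'' → ) | S A3; A3' → n | S; S''' → S | ε

S has alternatives sharing prefix 'n': factor to S → n S' with S' → ε | n S | n.
S has alternatives sharing prefix ')': factor to S → ) S'' with S'' → ) | S A3.
A3 has alternatives sharing prefix '+': factor to A3 → + A3' with A3' → n | S.
S' has alternatives sharing prefix 'n': factor to S' → n S''' with S''' → S | ε.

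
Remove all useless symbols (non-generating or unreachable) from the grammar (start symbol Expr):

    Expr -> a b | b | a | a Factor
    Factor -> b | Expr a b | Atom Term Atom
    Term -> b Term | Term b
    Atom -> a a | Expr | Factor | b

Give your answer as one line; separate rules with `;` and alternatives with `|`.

Expr -> a b | b | a | a Factor; Factor -> b | Expr a b

Generating nonterminals: {Atom, Expr, Factor}.
Reachable from Expr after that: {Expr, Factor}.
Removed useless symbols: {Atom, Term} and every production mentioning them.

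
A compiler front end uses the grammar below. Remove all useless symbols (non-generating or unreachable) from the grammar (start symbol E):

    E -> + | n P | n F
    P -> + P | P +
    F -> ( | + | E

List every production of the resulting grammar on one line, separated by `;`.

E -> + | n F; F -> ( | + | E

Generating nonterminals: {E, F}.
Reachable from E after that: {E, F}.
Removed useless symbols: {P} and every production mentioning them.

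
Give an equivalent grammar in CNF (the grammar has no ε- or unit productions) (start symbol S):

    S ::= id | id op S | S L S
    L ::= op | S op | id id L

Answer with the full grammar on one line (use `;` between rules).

S ::= id | X1 Y1 | S Y2; L ::= op | S X2 | X1 Y3; X1 ::= id; X2 ::= op; Y1 ::= X2 S; Y2 ::= L S; Y3 ::= X1 L

Introduce a nonterminal for each terminal appearing in a rule of length ≥ 2: X1 → id, X2 → op.
Binarize each right-hand side of length ≥ 3 by chaining fresh nonterminals (Y1, Y2, …): affected rules were S → X1 X2 S; S → S L S; L → X1 X1 L.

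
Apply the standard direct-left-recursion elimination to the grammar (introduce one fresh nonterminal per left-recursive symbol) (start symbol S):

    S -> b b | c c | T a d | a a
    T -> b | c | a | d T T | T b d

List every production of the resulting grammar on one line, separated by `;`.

Directly left-recursive nonterminal: T.
For T: α = {b d}, β = {b, c, a, d T T}. Rewrite as T → β T' and T' → α T' | ε.

S -> b b | c c | T a d | a a; T -> b T' | c T' | a T' | d T T T'; T' -> b d T' | ε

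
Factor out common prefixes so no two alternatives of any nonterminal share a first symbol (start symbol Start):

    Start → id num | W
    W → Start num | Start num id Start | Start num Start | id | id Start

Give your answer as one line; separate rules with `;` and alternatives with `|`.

Start → id num | W; W → Start num W1 | id W2; W1 → eps | id Start | Start; W2 → eps | Start

W has alternatives sharing prefix 'Start num': factor to W → Start num W1 with W1 → ε | id Start | Start.
W has alternatives sharing prefix 'id': factor to W → id W2 with W2 → ε | Start.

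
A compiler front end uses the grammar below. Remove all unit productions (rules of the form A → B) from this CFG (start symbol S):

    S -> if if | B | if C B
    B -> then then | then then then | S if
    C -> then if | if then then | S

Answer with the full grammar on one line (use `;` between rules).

S -> then then | then then then | S if | if if | if C B; B -> then then | then then then | S if; C -> then then | then then then | S if | then if | if then then | if if | if C B

Unit pairs: C ⇒* {B, S}; S ⇒* {B}.
For every A with A ⇒* B via unit rules, add B's non-unit alternatives to A; then delete every rule of the form X → Y.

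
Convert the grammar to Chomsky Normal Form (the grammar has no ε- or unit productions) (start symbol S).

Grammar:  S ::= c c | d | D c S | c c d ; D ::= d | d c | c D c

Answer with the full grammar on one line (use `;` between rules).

S ::= X1 X1 | d | D Y1 | X1 Y2; D ::= d | X2 X1 | X1 Y3; X1 ::= c; X2 ::= d; Y1 ::= X1 S; Y2 ::= X1 X2; Y3 ::= D X1

Introduce a nonterminal for each terminal appearing in a rule of length ≥ 2: X1 → c, X2 → d.
Binarize each right-hand side of length ≥ 3 by chaining fresh nonterminals (Y1, Y2, …): affected rules were S → D X1 S; S → X1 X1 X2; D → X1 D X1.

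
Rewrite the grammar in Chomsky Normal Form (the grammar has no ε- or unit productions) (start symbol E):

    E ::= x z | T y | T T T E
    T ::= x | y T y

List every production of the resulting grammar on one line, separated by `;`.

E ::= X1 X2 | T X3 | T Y1; T ::= x | X3 Y3; X1 ::= x; X2 ::= z; X3 ::= y; Y1 ::= T Y2; Y2 ::= T E; Y3 ::= T X3

Introduce a nonterminal for each terminal appearing in a rule of length ≥ 2: X1 → x, X2 → z, X3 → y.
Binarize each right-hand side of length ≥ 3 by chaining fresh nonterminals (Y1, Y2, …): affected rules were E → T T T E; T → X3 T X3.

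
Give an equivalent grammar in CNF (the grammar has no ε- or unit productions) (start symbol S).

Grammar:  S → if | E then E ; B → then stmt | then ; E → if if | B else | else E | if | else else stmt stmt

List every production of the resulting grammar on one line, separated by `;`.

S → if | E Y1; B → X1 X2 | then; E → X3 X3 | B X4 | X4 E | if | X4 Y2; X1 → then; X2 → stmt; X3 → if; X4 → else; Y1 → X1 E; Y2 → X4 Y3; Y3 → X2 X2

Introduce a nonterminal for each terminal appearing in a rule of length ≥ 2: X1 → then, X2 → stmt, X3 → if, X4 → else.
Binarize each right-hand side of length ≥ 3 by chaining fresh nonterminals (Y1, Y2, …): affected rules were S → E X1 E; E → X4 X4 X2 X2.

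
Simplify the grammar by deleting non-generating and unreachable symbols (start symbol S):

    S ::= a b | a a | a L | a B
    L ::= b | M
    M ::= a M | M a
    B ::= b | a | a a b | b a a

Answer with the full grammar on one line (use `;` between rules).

Generating nonterminals: {B, L, S}.
Reachable from S after that: {B, L, S}.
Removed useless symbols: {M} and every production mentioning them.

S ::= a b | a a | a L | a B; L ::= b; B ::= b | a | a a b | b a a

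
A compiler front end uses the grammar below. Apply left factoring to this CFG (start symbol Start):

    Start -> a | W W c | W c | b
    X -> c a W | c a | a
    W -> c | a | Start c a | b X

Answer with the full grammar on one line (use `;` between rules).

Start has alternatives sharing prefix 'W': factor to Start → W Start1 with Start1 → W c | c.
X has alternatives sharing prefix 'c a': factor to X → c a X1 with X1 → W | ε.

Start -> a | b | W Start1; X -> a | c a X1; W -> c | a | Start c a | b X; Start1 -> W c | c; X1 -> W | eps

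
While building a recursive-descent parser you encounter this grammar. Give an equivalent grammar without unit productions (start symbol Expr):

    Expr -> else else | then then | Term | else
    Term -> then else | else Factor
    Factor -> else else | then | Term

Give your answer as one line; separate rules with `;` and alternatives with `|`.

Unit pairs: Expr ⇒* {Term}; Factor ⇒* {Term}.
For every A with A ⇒* B via unit rules, add B's non-unit alternatives to A; then delete every rule of the form X → Y.

Expr -> then else | else Factor | else else | then then | else; Term -> then else | else Factor; Factor -> then else | else Factor | else else | then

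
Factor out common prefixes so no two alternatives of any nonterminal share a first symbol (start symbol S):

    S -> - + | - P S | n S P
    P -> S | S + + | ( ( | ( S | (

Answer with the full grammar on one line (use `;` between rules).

S -> n S P | - S'; P -> ( P' | S P''; S' -> + | P S; P' -> ( | S | ε; P'' -> ε | + +

S has alternatives sharing prefix '-': factor to S → - S' with S' → + | P S.
P has alternatives sharing prefix '(': factor to P → ( P' with P' → ( | S | ε.
P has alternatives sharing prefix 'S': factor to P → S P'' with P'' → ε | + +.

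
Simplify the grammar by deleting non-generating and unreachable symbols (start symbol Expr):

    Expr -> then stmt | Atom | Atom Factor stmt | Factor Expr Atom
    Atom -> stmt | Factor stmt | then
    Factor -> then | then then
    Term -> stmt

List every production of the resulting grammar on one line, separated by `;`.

Expr -> then stmt | Atom | Atom Factor stmt | Factor Expr Atom; Atom -> stmt | Factor stmt | then; Factor -> then | then then

Generating nonterminals: {Atom, Expr, Factor, Term}.
Reachable from Expr after that: {Atom, Expr, Factor}.
Removed useless symbols: {Term} and every production mentioning them.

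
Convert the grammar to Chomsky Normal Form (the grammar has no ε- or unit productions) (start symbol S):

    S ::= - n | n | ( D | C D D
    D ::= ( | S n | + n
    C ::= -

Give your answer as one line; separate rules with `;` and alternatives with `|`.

S ::= X1 X2 | n | X3 D | C Y1; D ::= ( | S X2 | X4 X2; C ::= -; X1 ::= -; X2 ::= n; X3 ::= (; X4 ::= +; Y1 ::= D D

Introduce a nonterminal for each terminal appearing in a rule of length ≥ 2: X1 → -, X2 → n, X3 → (, X4 → +.
Binarize each right-hand side of length ≥ 3 by chaining fresh nonterminals (Y1, Y2, …): affected rules were S → C D D.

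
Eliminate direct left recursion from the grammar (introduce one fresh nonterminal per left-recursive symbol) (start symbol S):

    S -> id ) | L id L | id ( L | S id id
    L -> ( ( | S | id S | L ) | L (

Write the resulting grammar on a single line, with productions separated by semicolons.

S -> id ) S' | L id L S' | id ( L S'; L -> ( ( L' | S L' | id S L'; S' -> id id S' | ε; L' -> ) L' | ( L' | ε

Left recursion appears on S, L.
For S: α = {id id}, β = {id ), L id L, id ( L}. Rewrite as S → β S' and S' → α S' | ε.
For L: α = {), (}, β = {( (, S, id S}. Rewrite as L → β L' and L' → α L' | ε.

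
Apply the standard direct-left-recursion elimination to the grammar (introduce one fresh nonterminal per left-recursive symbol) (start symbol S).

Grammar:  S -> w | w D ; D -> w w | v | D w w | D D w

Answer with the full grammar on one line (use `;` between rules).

S -> w | w D; D -> w w D' | v D'; D' -> w w D' | D w D' | ε

Directly left-recursive nonterminal: D.
For D: α = {w w, D w}, β = {w w, v}. Rewrite as D → β D' and D' → α D' | ε.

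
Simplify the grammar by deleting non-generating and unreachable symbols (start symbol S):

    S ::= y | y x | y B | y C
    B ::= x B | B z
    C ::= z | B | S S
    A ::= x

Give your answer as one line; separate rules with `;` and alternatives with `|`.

Generating nonterminals: {A, C, S}.
Reachable from S after that: {C, S}.
Removed useless symbols: {A, B} and every production mentioning them.

S ::= y | y x | y C; C ::= z | S S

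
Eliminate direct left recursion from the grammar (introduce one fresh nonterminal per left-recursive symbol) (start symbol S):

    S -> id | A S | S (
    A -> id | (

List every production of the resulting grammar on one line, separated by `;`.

S -> id S' | A S S'; A -> id | (; S' -> ( S' | ε

Directly left-recursive nonterminal: S.
For S: α = {(}, β = {id, A S}. Rewrite as S → β S' and S' → α S' | ε.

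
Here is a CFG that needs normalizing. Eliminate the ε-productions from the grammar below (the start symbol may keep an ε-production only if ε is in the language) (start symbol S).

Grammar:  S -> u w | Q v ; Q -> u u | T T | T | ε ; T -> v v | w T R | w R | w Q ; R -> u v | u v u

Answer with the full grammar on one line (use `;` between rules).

The nullable symbols are {Q}.
ε ∉ L(G), so no ε-production is kept.
For each production, add variants omitting each subset of nullable occurrences: S → Q v gives Q v | v. T → w Q gives w Q | w.

S -> u w | Q v | v; Q -> u u | T T | T; T -> v v | w T R | w R | w Q | w; R -> u v | u v u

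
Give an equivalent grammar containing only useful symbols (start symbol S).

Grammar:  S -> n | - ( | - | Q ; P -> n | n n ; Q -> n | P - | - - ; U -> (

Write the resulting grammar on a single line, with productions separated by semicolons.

S -> n | - ( | - | Q; P -> n | n n; Q -> n | P - | - -

Generating nonterminals: {P, Q, S, U}.
Reachable from S after that: {P, Q, S}.
Removed useless symbols: {U} and every production mentioning them.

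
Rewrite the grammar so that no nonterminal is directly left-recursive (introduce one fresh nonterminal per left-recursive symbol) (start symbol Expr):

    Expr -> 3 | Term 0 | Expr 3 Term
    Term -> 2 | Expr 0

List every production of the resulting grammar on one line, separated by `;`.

Directly left-recursive nonterminal: Expr.
For Expr: α = {3 Term}, β = {3, Term 0}. Rewrite as Expr → β Expr1 and Expr1 → α Expr1 | ε.

Expr -> 3 Expr1 | Term 0 Expr1; Term -> 2 | Expr 0; Expr1 -> 3 Term Expr1 | ε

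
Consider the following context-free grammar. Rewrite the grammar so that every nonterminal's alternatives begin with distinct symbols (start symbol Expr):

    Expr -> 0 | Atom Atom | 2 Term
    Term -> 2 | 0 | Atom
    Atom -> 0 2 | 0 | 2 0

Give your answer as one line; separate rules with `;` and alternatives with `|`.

Expr -> 0 | Atom Atom | 2 Term; Term -> 2 | 0 | Atom; Atom -> 2 0 | 0 Atom1; Atom1 -> 2 | ε

Atom has alternatives sharing prefix '0': factor to Atom → 0 Atom1 with Atom1 → 2 | ε.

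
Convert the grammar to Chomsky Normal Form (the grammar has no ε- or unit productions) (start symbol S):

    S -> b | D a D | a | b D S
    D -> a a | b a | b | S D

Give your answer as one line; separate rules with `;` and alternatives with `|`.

Introduce a nonterminal for each terminal appearing in a rule of length ≥ 2: X1 → a, X2 → b.
Binarize each right-hand side of length ≥ 3 by chaining fresh nonterminals (Y1, Y2, …): affected rules were S → D X1 D; S → X2 D S.

S -> b | D Y1 | a | X2 Y2; D -> X1 X1 | X2 X1 | b | S D; X1 -> a; X2 -> b; Y1 -> X1 D; Y2 -> D S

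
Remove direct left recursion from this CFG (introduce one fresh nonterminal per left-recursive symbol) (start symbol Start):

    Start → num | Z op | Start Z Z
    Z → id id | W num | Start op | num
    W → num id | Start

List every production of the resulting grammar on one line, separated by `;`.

Start → num Start1 | Z op Start1; Z → id id | W num | Start op | num; W → num id | Start; Start1 → Z Z Start1 | ε

Left recursion appears on Start.
For Start: α = {Z Z}, β = {num, Z op}. Rewrite as Start → β Start1 and Start1 → α Start1 | ε.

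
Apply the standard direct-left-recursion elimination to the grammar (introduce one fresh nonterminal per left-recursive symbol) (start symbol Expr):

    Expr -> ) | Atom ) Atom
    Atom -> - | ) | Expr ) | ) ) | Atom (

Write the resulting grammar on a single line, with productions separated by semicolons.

Expr -> ) | Atom ) Atom; Atom -> - Atom1 | ) Atom1 | Expr ) Atom1 | ) ) Atom1; Atom1 -> ( Atom1 | ε

Atom is directly left-recursive.
For Atom: α = {(}, β = {-, ), Expr ), ) )}. Rewrite as Atom → β Atom1 and Atom1 → α Atom1 | ε.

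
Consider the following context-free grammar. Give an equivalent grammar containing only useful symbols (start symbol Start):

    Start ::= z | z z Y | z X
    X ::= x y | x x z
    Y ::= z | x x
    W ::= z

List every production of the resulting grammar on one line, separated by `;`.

Start ::= z | z z Y | z X; X ::= x y | x x z; Y ::= z | x x

Generating nonterminals: {Start, W, X, Y}.
Reachable from Start after that: {Start, X, Y}.
Removed useless symbols: {W} and every production mentioning them.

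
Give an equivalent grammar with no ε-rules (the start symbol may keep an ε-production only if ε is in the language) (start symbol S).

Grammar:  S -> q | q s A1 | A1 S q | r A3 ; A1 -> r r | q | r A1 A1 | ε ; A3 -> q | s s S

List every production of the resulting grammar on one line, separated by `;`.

The nullable symbols are {A1}.
ε ∉ L(G), so no ε-production is kept.
For each production, add variants omitting each subset of nullable occurrences: S → q s A1 gives q s A1 | q s. S → A1 S q gives A1 S q | S q. A1 → r A1 A1 gives r A1 A1 | r A1 | r.

S -> q | q s A1 | q s | A1 S q | S q | r A3; A1 -> r r | q | r A1 A1 | r A1 | r; A3 -> q | s s S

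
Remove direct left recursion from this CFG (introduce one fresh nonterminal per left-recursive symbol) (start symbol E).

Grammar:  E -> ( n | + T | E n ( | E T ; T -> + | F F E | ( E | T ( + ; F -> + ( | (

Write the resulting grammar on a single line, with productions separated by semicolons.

E -> ( n E' | + T E'; T -> + T' | F F E T' | ( E T'; F -> + ( | (; E' -> n ( E' | T E' | epsilon; T' -> ( + T' | epsilon

E, T are directly left-recursive.
For E: α = {n (, T}, β = {( n, + T}. Rewrite as E → β E' and E' → α E' | ε.
For T: α = {( +}, β = {+, F F E, ( E}. Rewrite as T → β T' and T' → α T' | ε.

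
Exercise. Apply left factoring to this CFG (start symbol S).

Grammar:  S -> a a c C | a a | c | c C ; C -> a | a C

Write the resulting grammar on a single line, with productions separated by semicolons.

S has alternatives sharing prefix 'a a': factor to S → a a S' with S' → c C | ε.
S has alternatives sharing prefix 'c': factor to S → c S'' with S'' → ε | C.
C has alternatives sharing prefix 'a': factor to C → a C' with C' → ε | C.

S -> a a S' | c S''; C -> a C'; S' -> c C | ε; S'' -> ε | C; C' -> ε | C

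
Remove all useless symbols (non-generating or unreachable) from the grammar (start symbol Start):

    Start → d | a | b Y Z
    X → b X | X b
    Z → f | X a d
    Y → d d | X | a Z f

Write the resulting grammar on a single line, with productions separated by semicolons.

Start → d | a | b Y Z; Z → f; Y → d d | a Z f

Generating nonterminals: {Start, Y, Z}.
Reachable from Start after that: {Start, Y, Z}.
Removed useless symbols: {X} and every production mentioning them.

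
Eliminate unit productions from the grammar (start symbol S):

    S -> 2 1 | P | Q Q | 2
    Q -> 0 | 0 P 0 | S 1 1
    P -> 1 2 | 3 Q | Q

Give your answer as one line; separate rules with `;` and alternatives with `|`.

Unit pairs: P ⇒* {Q}; S ⇒* {P, Q}.
For each unit pair (A, B), copy every non-unit production of B to A, then drop all unit productions.

S -> 2 1 | Q Q | 2 | 1 2 | 3 Q | 0 | 0 P 0 | S 1 1; Q -> 0 | 0 P 0 | S 1 1; P -> 1 2 | 3 Q | 0 | 0 P 0 | S 1 1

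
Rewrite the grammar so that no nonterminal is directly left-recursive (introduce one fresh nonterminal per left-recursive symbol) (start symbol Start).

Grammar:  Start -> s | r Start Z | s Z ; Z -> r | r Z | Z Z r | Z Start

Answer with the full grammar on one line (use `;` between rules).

Directly left-recursive nonterminal: Z.
For Z: α = {Z r, Start}, β = {r, r Z}. Rewrite as Z → β Z1 and Z1 → α Z1 | ε.

Start -> s | r Start Z | s Z; Z -> r Z1 | r Z Z1; Z1 -> Z r Z1 | Start Z1 | ε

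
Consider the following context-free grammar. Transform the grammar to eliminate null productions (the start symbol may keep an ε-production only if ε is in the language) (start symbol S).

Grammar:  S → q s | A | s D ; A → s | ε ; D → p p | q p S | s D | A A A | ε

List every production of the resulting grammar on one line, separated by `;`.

S → q s | A | s D | s | ε; A → s; D → p p | q p S | q p | s D | s | A A A | A A | A

The nullable symbols are {A, D, S}.
ε ∈ L(G) since S is nullable, so keep S → ε.
Expand every rule over subsets of its nullable positions: S → s D gives s D | s. D → q p S gives q p S | q p. D → s D gives s D | s. D → A A A gives A A A | A A | A.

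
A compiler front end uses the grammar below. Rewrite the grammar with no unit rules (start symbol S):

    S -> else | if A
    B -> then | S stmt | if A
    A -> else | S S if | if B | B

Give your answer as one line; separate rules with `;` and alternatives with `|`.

Unit pairs: A ⇒* {B}.
For each unit pair (A, B), copy every non-unit production of B to A, then drop all unit productions.

S -> else | if A; B -> then | S stmt | if A; A -> then | S stmt | if A | else | S S if | if B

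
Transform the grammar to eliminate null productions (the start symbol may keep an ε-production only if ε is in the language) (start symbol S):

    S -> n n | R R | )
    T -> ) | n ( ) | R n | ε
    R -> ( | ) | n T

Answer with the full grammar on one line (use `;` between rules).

Nullable set = {T}.
ε ∉ L(G), so no ε-production is kept.
Add the nullable-subset variants: R → n T gives n T | n.

S -> n n | R R | ); T -> ) | n ( ) | R n; R -> ( | ) | n T | n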